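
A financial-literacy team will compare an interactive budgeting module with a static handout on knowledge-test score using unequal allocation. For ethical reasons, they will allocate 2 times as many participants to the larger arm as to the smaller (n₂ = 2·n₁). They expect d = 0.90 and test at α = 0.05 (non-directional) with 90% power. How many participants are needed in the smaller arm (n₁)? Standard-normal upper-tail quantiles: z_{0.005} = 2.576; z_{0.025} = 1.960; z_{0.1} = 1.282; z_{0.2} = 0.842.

n₁ = 20

With allocation ratio k = n₂/n₁ = 2, Var(x̄₁−x̄₂) = σ²(1/n₁ + 1/(k·n₁)) = σ²·(k+1)/(k·n₁).
So n₁ = (1 + 1/k)·((z_{α/2} + z_β)/d)² = 1.500 × (3.242/0.90)².
n₁ = 1.500 × 12.98 = 19.5.
Round up: n₁ = 20, giving n₂ = 2 × 20 = 40.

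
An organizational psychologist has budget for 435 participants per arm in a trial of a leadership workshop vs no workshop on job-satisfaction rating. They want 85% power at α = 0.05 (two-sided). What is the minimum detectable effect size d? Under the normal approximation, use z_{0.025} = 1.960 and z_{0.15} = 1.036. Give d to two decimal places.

d_min ≈ 0.20

For two independent groups of n = 435 each: d_min = (z_{α/2} + z_β)·√(2/n).
z-sum = 1.960 + 1.036 = 2.996.
d_min = 2.996 × √(2/435) = 2.996 × 0.0678 = 0.203.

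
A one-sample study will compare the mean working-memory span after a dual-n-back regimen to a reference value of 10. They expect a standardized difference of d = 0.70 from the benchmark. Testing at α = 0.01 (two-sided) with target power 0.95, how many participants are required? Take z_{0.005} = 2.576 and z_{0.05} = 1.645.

For a one-sample test: n = ((z_{α/2} + z_β) / d)².
z_{α/2} + z_β = 2.576 + 1.645 = 4.221.
n = (4.221 / 0.70)² = 6.030² = 36.36.
Round up.

n = 37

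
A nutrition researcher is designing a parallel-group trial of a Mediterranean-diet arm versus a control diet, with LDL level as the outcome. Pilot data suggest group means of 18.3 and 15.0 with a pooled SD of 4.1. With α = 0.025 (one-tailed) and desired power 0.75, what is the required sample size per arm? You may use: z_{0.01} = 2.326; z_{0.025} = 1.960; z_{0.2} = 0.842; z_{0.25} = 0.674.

Cohen's d = |M₁ − M₂| / SD_pooled = |18.3 − 15.0| / 4.1 = 3.3 / 4.1 = 0.805.
For two independent groups with equal n: n = 2·((z_{α} + z_β) / d)².
z_{α} + z_β = 1.960 + 0.674 = 2.634.
n = 2 × (2.634 / 0.805)² = 2 × 3.272² = 2 × 10.71 = 21.4.
Round up to the next whole participant.

n = 22 per group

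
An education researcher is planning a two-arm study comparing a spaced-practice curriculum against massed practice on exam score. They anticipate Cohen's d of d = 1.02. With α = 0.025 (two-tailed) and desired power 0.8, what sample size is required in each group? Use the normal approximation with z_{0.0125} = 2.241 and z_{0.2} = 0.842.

n = 19 per group

For two independent groups with equal n: n = 2·((z_{α/2} + z_β) / d)².
z_{α/2} + z_β = 2.241 + 0.842 = 3.083.
n = 2 × (3.083 / 1.02)² = 2 × 3.023² = 2 × 9.14 = 18.3.
Round up to the next whole participant.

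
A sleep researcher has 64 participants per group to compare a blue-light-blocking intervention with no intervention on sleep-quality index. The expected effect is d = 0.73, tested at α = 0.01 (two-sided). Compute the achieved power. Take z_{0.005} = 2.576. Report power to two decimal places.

For two equal groups, power = Φ(d·√(n/2) − z_{α/2}).
d·√(n/2) = 0.73 × √(64/2) = 0.73 × 5.657 = 4.130.
z_β = 4.130 − 2.576 = 1.554.
Power = Φ(1.554) = 0.940.

power ≈ 0.94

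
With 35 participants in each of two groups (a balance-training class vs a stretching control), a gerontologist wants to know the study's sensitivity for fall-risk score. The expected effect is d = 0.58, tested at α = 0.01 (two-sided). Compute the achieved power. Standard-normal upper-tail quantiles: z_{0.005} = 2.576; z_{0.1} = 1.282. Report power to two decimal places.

power ≈ 0.44

For two equal groups, power = Φ(d·√(n/2) − z_{α/2}).
d·√(n/2) = 0.58 × √(35/2) = 0.58 × 4.183 = 2.426.
z_β = 2.426 − 2.576 = -0.150.
Power = Φ(-0.150) = 0.441.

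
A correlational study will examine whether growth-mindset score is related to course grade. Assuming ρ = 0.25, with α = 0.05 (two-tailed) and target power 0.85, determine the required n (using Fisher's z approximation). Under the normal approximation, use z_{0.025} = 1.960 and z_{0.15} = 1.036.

n = 141

Fisher's z: C = ½·ln((1+r)/(1−r)) = ½·ln(1.6667) = 0.2554.
n = ((z_{α/2} + z_β)/C)² + 3.
(1.960 + 1.036) / 0.2554 = 2.996 / 0.2554 = 11.731.
n = 11.731² + 3 = 137.61 + 3 = 140.6.
Round up.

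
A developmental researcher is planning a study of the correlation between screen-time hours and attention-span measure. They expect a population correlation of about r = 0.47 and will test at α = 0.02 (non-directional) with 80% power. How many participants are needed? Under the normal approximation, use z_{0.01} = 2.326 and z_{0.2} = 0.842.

n = 42

Fisher's z: C = ½·ln((1+r)/(1−r)) = ½·ln(2.7736) = 0.5101.
n = ((z_{α/2} + z_β)/C)² + 3.
(2.326 + 0.842) / 0.5101 = 3.168 / 0.5101 = 6.211.
n = 6.211² + 3 = 38.57 + 3 = 41.6.
Round up.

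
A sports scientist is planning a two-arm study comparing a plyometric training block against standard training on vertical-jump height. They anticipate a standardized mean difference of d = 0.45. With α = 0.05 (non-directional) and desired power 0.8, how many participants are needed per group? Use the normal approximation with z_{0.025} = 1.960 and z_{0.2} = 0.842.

For two independent groups with equal n: n = 2·((z_{α/2} + z_β) / d)².
z_{α/2} + z_β = 1.960 + 0.842 = 2.802.
n = 2 × (2.802 / 0.45)² = 2 × 6.227² = 2 × 38.77 = 77.5.
Round up to the next whole participant.

n = 78 per group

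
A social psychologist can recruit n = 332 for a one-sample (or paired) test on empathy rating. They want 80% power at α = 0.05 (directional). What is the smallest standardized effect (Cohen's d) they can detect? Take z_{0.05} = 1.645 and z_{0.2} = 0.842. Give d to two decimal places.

d_min ≈ 0.14

For a single sample (or paired design) of n = 332: d_min = (z_{α} + z_β)/√n.
z-sum = 1.645 + 0.842 = 2.487.
d_min = 2.487 / √332 = 2.487 / 18.221 = 0.136.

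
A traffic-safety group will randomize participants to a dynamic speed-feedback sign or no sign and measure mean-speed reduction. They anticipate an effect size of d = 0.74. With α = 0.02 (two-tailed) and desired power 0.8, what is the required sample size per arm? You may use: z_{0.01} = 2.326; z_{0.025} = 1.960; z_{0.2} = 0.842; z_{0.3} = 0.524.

n = 37 per group

For two independent groups with equal n: n = 2·((z_{α/2} + z_β) / d)².
z_{α/2} + z_β = 2.326 + 0.842 = 3.168.
n = 2 × (3.168 / 0.74)² = 2 × 4.281² = 2 × 18.33 = 36.7.
Round up to the next whole participant.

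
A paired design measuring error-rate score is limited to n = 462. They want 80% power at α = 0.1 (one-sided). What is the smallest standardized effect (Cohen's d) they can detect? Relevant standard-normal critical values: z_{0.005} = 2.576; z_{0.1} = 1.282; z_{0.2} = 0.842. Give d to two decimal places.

d_min ≈ 0.10

For a single sample (or paired design) of n = 462: d_min = (z_{α} + z_β)/√n.
z-sum = 1.282 + 0.842 = 2.124.
d_min = 2.124 / √462 = 2.124 / 21.494 = 0.099.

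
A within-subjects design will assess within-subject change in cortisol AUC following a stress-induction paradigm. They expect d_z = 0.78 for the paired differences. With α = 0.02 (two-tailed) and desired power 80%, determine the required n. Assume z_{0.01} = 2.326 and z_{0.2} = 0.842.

For a paired (one-sample on differences) test: n = ((z_{α/2} + z_β) / d)².
z_{α/2} + z_β = 2.326 + 0.842 = 3.168.
n = (3.168 / 0.78)² = 4.062² = 16.50.
Round up.

n = 17 pairs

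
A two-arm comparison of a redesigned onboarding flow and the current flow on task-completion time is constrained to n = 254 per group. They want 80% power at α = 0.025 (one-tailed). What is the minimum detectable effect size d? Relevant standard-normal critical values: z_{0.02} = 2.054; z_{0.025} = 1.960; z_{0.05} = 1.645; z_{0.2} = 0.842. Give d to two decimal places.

For two independent groups of n = 254 each: d_min = (z_{α} + z_β)·√(2/n).
z-sum = 1.960 + 0.842 = 2.802.
d_min = 2.802 × √(2/254) = 2.802 × 0.0887 = 0.249.

d_min ≈ 0.25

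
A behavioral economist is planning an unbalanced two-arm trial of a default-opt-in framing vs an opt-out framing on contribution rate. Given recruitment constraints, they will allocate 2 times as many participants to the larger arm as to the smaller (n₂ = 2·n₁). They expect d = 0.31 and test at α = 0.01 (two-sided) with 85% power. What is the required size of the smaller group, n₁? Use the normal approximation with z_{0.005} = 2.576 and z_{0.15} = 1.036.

n₁ = 204

With allocation ratio k = n₂/n₁ = 2, Var(x̄₁−x̄₂) = σ²(1/n₁ + 1/(k·n₁)) = σ²·(k+1)/(k·n₁).
So n₁ = (1 + 1/k)·((z_{α/2} + z_β)/d)² = 1.500 × (3.612/0.31)².
n₁ = 1.500 × 135.76 = 203.6.
Round up: n₁ = 204, giving n₂ = 2 × 204 = 408.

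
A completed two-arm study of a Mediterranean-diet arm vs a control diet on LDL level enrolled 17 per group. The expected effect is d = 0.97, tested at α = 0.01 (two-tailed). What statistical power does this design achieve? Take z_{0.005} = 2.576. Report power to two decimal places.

For two equal groups, power = Φ(d·√(n/2) − z_{α/2}).
d·√(n/2) = 0.97 × √(17/2) = 0.97 × 2.915 = 2.828.
z_β = 2.828 − 2.576 = 0.252.
Power = Φ(0.252) = 0.599.

power ≈ 0.60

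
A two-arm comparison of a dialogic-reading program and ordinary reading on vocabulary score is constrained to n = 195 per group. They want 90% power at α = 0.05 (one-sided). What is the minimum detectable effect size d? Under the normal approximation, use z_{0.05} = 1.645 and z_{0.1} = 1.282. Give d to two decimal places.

For two independent groups of n = 195 each: d_min = (z_{α} + z_β)·√(2/n).
z-sum = 1.645 + 1.282 = 2.927.
d_min = 2.927 × √(2/195) = 2.927 × 0.1013 = 0.296.

d_min ≈ 0.30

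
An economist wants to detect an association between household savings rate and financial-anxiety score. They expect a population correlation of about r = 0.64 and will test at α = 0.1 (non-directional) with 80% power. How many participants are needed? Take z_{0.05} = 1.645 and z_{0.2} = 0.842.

Fisher's z: C = ½·ln((1+r)/(1−r)) = ½·ln(4.5556) = 0.7582.
n = ((z_{α/2} + z_β)/C)² + 3.
(1.645 + 0.842) / 0.7582 = 2.487 / 0.7582 = 3.280.
n = 3.280² + 3 = 10.76 + 3 = 13.8.
Round up.

n = 14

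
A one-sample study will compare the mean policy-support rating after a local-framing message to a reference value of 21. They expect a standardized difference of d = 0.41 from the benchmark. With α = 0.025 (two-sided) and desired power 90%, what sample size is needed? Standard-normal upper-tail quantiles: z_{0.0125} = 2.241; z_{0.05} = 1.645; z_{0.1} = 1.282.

n = 74

For a one-sample test: n = ((z_{α/2} + z_β) / d)².
z_{α/2} + z_β = 2.241 + 1.282 = 3.523.
n = (3.523 / 0.41)² = 8.593² = 73.83.
Round up.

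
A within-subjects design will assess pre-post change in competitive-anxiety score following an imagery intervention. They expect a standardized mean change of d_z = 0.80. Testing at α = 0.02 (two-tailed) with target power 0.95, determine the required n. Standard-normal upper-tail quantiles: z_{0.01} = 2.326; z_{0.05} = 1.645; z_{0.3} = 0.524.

n = 25 pairs

For a paired (one-sample on differences) test: n = ((z_{α/2} + z_β) / d)².
z_{α/2} + z_β = 2.326 + 1.645 = 3.971.
n = (3.971 / 0.80)² = 4.964² = 24.64.
Round up.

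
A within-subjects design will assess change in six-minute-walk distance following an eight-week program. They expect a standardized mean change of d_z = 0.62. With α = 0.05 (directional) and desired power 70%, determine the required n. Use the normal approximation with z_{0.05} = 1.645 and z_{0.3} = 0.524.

n = 13 pairs

For a paired (one-sample on differences) test: n = ((z_{α} + z_β) / d)².
z_{α} + z_β = 1.645 + 0.524 = 2.169.
n = (2.169 / 0.62)² = 3.498² = 12.24.
Round up.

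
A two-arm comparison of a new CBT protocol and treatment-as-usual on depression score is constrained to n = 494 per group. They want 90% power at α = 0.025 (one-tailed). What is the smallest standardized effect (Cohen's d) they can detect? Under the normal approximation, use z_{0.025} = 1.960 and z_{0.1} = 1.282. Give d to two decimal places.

For two independent groups of n = 494 each: d_min = (z_{α} + z_β)·√(2/n).
z-sum = 1.960 + 1.282 = 3.242.
d_min = 3.242 × √(2/494) = 3.242 × 0.0636 = 0.206.

d_min ≈ 0.21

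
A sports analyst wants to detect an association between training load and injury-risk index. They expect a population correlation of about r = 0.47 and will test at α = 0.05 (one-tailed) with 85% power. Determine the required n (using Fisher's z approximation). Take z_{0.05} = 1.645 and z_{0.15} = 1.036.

n = 31

Fisher's z: C = ½·ln((1+r)/(1−r)) = ½·ln(2.7736) = 0.5101.
n = ((z_{α} + z_β)/C)² + 3.
(1.645 + 1.036) / 0.5101 = 2.681 / 0.5101 = 5.256.
n = 5.256² + 3 = 27.62 + 3 = 30.6.
Round up.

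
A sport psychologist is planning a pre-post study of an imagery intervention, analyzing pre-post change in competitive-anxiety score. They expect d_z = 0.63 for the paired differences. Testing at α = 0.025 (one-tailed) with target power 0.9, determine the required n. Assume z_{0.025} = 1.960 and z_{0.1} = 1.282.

For a paired (one-sample on differences) test: n = ((z_{α} + z_β) / d)².
z_{α} + z_β = 1.960 + 1.282 = 3.242.
n = (3.242 / 0.63)² = 5.146² = 26.48.
Round up.

n = 27 pairs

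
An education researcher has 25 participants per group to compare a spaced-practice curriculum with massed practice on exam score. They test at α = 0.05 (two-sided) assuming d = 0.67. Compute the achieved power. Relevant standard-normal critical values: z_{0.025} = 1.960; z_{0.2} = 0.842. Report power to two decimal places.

For two equal groups, power = Φ(d·√(n/2) − z_{α/2}).
d·√(n/2) = 0.67 × √(25/2) = 0.67 × 3.536 = 2.369.
z_β = 2.369 − 1.960 = 0.409.
Power = Φ(0.409) = 0.659.

power ≈ 0.66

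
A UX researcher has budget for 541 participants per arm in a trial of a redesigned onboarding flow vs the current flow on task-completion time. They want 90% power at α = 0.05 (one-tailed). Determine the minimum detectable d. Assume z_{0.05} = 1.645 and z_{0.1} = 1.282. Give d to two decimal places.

d_min ≈ 0.18

For two independent groups of n = 541 each: d_min = (z_{α} + z_β)·√(2/n).
z-sum = 1.645 + 1.282 = 2.927.
d_min = 2.927 × √(2/541) = 2.927 × 0.0608 = 0.178.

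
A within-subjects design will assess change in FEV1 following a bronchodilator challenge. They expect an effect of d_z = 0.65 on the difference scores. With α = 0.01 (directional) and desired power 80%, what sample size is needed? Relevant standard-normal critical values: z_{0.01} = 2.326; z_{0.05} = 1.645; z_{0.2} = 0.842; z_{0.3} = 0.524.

n = 24 pairs

For a paired (one-sample on differences) test: n = ((z_{α} + z_β) / d)².
z_{α} + z_β = 2.326 + 0.842 = 3.168.
n = (3.168 / 0.65)² = 4.874² = 23.75.
Round up.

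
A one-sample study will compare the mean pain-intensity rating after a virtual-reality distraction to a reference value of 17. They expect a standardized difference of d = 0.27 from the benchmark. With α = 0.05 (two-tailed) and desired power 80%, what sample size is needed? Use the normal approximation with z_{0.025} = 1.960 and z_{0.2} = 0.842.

For a one-sample test: n = ((z_{α/2} + z_β) / d)².
z_{α/2} + z_β = 1.960 + 0.842 = 2.802.
n = (2.802 / 0.27)² = 10.378² = 107.70.
Round up.

n = 108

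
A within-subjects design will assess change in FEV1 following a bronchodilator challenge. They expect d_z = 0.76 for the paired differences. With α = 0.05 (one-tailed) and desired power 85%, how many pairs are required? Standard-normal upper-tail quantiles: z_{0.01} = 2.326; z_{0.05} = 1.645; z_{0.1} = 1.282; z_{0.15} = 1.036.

n = 13 pairs

For a paired (one-sample on differences) test: n = ((z_{α} + z_β) / d)².
z_{α} + z_β = 1.645 + 1.036 = 2.681.
n = (2.681 / 0.76)² = 3.528² = 12.44.
Round up.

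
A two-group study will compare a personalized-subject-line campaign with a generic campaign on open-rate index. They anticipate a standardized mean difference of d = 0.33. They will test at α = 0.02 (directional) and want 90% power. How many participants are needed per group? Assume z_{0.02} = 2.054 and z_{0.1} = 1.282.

For two independent groups with equal n: n = 2·((z_{α} + z_β) / d)².
z_{α} + z_β = 2.054 + 1.282 = 3.336.
n = 2 × (3.336 / 0.33)² = 2 × 10.109² = 2 × 102.19 = 204.4.
Round up to the next whole participant.

n = 205 per group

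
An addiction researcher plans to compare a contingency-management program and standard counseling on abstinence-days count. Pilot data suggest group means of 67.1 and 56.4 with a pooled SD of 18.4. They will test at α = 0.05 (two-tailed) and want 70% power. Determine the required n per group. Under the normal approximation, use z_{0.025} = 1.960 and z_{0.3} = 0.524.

n = 37 per group

Cohen's d = |M₁ − M₂| / SD_pooled = |67.1 − 56.4| / 18.4 = 10.7 / 18.4 = 0.582.
For two independent groups with equal n: n = 2·((z_{α/2} + z_β) / d)².
z_{α/2} + z_β = 1.960 + 0.524 = 2.484.
n = 2 × (2.484 / 0.582)² = 2 × 4.268² = 2 × 18.22 = 36.4.
Round up to the next whole participant.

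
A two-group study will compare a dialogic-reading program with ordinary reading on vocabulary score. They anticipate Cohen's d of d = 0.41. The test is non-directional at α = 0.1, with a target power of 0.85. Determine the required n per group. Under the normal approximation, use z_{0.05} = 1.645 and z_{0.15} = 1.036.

For two independent groups with equal n: n = 2·((z_{α/2} + z_β) / d)².
z_{α/2} + z_β = 1.645 + 1.036 = 2.681.
n = 2 × (2.681 / 0.41)² = 2 × 6.539² = 2 × 42.76 = 85.5.
Round up to the next whole participant.

n = 86 per group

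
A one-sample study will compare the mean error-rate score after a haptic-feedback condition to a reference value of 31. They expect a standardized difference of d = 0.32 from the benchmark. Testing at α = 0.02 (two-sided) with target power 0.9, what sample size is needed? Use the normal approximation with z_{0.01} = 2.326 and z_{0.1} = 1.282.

For a one-sample test: n = ((z_{α/2} + z_β) / d)².
z_{α/2} + z_β = 2.326 + 1.282 = 3.608.
n = (3.608 / 0.32)² = 11.275² = 127.13.
Round up.

n = 128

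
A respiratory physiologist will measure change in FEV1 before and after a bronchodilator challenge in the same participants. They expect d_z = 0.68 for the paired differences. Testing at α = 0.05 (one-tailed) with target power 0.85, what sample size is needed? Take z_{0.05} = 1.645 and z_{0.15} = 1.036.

For a paired (one-sample on differences) test: n = ((z_{α} + z_β) / d)².
z_{α} + z_β = 1.645 + 1.036 = 2.681.
n = (2.681 / 0.68)² = 3.943² = 15.54.
Round up.

n = 16 pairs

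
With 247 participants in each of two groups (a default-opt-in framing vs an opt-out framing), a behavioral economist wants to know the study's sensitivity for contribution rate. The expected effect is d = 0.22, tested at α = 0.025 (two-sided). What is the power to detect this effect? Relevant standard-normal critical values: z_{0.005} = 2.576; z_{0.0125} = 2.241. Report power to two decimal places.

power ≈ 0.58

For two equal groups, power = Φ(d·√(n/2) − z_{α/2}).
d·√(n/2) = 0.22 × √(247/2) = 0.22 × 11.113 = 2.445.
z_β = 2.445 − 2.241 = 0.204.
Power = Φ(0.204) = 0.581.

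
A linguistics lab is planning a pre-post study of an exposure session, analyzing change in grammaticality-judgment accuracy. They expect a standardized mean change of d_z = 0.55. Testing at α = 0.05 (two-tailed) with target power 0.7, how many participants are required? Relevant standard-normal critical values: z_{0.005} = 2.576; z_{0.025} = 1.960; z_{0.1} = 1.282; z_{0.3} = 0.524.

For a paired (one-sample on differences) test: n = ((z_{α/2} + z_β) / d)².
z_{α/2} + z_β = 1.960 + 0.524 = 2.484.
n = (2.484 / 0.55)² = 4.516² = 20.40.
Round up.

n = 21 pairs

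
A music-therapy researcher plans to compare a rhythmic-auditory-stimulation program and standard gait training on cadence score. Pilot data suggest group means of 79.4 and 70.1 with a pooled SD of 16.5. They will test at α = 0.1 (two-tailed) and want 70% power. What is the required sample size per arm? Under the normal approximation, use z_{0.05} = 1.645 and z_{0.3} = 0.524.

Cohen's d = |M₁ − M₂| / SD_pooled = |79.4 − 70.1| / 16.5 = 9.3 / 16.5 = 0.564.
For two independent groups with equal n: n = 2·((z_{α/2} + z_β) / d)².
z_{α/2} + z_β = 1.645 + 0.524 = 2.169.
n = 2 × (2.169 / 0.564)² = 2 × 3.846² = 2 × 14.79 = 29.6.
Round up to the next whole participant.

n = 30 per group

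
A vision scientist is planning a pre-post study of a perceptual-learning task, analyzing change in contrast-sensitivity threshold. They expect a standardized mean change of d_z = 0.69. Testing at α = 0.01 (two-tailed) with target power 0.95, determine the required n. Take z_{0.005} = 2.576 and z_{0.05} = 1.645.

n = 38 pairs

For a paired (one-sample on differences) test: n = ((z_{α/2} + z_β) / d)².
z_{α/2} + z_β = 2.576 + 1.645 = 4.221.
n = (4.221 / 0.69)² = 6.117² = 37.42.
Round up.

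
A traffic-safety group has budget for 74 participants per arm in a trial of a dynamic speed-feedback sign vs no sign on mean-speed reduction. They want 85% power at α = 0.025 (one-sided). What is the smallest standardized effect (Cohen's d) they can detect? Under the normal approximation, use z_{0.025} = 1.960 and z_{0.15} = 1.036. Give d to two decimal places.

d_min ≈ 0.49

For two independent groups of n = 74 each: d_min = (z_{α} + z_β)·√(2/n).
z-sum = 1.960 + 1.036 = 2.996.
d_min = 2.996 × √(2/74) = 2.996 × 0.1644 = 0.493.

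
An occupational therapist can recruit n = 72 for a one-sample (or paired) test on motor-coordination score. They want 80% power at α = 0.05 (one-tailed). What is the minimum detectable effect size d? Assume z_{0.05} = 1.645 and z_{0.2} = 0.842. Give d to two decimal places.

For a single sample (or paired design) of n = 72: d_min = (z_{α} + z_β)/√n.
z-sum = 1.645 + 0.842 = 2.487.
d_min = 2.487 / √72 = 2.487 / 8.485 = 0.293.

d_min ≈ 0.29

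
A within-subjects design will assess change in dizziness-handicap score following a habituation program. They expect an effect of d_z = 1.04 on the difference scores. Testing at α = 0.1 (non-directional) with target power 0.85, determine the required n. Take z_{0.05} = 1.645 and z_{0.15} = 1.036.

n = 7 pairs

For a paired (one-sample on differences) test: n = ((z_{α/2} + z_β) / d)².
z_{α/2} + z_β = 1.645 + 1.036 = 2.681.
n = (2.681 / 1.04)² = 2.578² = 6.65.
Round up.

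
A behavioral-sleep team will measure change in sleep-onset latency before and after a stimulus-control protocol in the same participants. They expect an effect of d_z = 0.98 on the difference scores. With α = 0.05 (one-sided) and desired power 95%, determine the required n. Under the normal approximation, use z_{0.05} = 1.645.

For a paired (one-sample on differences) test: n = ((z_{α} + z_β) / d)².
z_{α} + z_β = 1.645 + 1.645 = 3.290.
n = (3.290 / 0.98)² = 3.357² = 11.27.
Round up.

n = 12 pairs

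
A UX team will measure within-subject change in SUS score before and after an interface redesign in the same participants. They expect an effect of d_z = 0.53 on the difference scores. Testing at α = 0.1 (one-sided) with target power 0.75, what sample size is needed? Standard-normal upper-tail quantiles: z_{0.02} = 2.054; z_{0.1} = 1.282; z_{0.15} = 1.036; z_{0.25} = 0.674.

For a paired (one-sample on differences) test: n = ((z_{α} + z_β) / d)².
z_{α} + z_β = 1.282 + 0.674 = 1.956.
n = (1.956 / 0.53)² = 3.691² = 13.62.
Round up.

n = 14 pairs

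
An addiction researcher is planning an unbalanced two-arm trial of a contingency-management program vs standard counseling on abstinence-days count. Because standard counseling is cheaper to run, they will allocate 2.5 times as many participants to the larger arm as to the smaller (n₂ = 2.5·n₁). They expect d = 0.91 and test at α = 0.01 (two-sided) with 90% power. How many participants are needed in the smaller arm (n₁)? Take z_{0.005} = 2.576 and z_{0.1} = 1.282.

With allocation ratio k = n₂/n₁ = 2.5, Var(x̄₁−x̄₂) = σ²(1/n₁ + 1/(k·n₁)) = σ²·(k+1)/(k·n₁).
So n₁ = (1 + 1/k)·((z_{α/2} + z_β)/d)² = 1.400 × (3.858/0.91)².
n₁ = 1.400 × 17.97 = 25.2.
Round up: n₁ = 26, giving n₂ = 2.5 × 26 = 65.

n₁ = 26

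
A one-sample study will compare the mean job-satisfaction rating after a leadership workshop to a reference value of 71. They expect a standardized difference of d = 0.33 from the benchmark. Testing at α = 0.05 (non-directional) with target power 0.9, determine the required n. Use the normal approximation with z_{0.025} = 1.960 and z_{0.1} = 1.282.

For a one-sample test: n = ((z_{α/2} + z_β) / d)².
z_{α/2} + z_β = 1.960 + 1.282 = 3.242.
n = (3.242 / 0.33)² = 9.824² = 96.52.
Round up.

n = 97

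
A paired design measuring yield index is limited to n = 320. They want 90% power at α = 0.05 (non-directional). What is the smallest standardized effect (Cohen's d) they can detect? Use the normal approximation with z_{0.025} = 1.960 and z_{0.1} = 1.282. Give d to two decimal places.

For a single sample (or paired design) of n = 320: d_min = (z_{α/2} + z_β)/√n.
z-sum = 1.960 + 1.282 = 3.242.
d_min = 3.242 / √320 = 3.242 / 17.889 = 0.181.

d_min ≈ 0.18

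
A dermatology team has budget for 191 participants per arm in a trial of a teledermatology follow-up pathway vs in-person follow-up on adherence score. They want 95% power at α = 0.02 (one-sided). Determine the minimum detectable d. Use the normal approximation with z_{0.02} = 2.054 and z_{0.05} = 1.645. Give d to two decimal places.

For two independent groups of n = 191 each: d_min = (z_{α} + z_β)·√(2/n).
z-sum = 2.054 + 1.645 = 3.699.
d_min = 3.699 × √(2/191) = 3.699 × 0.1023 = 0.379.

d_min ≈ 0.38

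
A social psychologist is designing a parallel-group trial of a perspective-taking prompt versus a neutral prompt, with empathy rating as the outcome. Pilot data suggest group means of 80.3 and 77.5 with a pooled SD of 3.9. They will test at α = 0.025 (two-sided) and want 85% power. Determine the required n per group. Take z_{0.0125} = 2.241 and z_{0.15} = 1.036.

n = 42 per group

Cohen's d = |M₁ − M₂| / SD_pooled = |80.3 − 77.5| / 3.9 = 2.8 / 3.9 = 0.718.
For two independent groups with equal n: n = 2·((z_{α/2} + z_β) / d)².
z_{α/2} + z_β = 2.241 + 1.036 = 3.277.
n = 2 × (3.277 / 0.718)² = 2 × 4.564² = 2 × 20.83 = 41.7.
Round up to the next whole participant.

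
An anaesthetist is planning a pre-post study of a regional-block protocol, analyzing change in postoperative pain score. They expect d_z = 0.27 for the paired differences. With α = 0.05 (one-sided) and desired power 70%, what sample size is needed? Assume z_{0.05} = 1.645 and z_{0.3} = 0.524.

For a paired (one-sample on differences) test: n = ((z_{α} + z_β) / d)².
z_{α} + z_β = 1.645 + 0.524 = 2.169.
n = (2.169 / 0.27)² = 8.033² = 64.53.
Round up.

n = 65 pairs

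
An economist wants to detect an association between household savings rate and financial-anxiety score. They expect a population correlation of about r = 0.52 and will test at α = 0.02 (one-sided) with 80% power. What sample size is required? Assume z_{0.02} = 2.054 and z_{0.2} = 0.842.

Fisher's z: C = ½·ln((1+r)/(1−r)) = ½·ln(3.1667) = 0.5763.
n = ((z_{α} + z_β)/C)² + 3.
(2.054 + 0.842) / 0.5763 = 2.896 / 0.5763 = 5.025.
n = 5.025² + 3 = 25.25 + 3 = 28.3.
Round up.

n = 29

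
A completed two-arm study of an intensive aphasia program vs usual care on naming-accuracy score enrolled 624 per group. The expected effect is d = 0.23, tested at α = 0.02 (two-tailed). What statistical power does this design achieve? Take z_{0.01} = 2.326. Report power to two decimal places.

For two equal groups, power = Φ(d·√(n/2) − z_{α/2}).
d·√(n/2) = 0.23 × √(624/2) = 0.23 × 17.664 = 4.063.
z_β = 4.063 − 2.326 = 1.737.
Power = Φ(1.737) = 0.959.

power ≈ 0.96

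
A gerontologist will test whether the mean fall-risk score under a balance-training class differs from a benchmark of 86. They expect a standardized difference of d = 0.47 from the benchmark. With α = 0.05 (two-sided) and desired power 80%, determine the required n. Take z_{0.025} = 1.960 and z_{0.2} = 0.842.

For a one-sample test: n = ((z_{α/2} + z_β) / d)².
z_{α/2} + z_β = 1.960 + 0.842 = 2.802.
n = (2.802 / 0.47)² = 5.962² = 35.54.
Round up.

n = 36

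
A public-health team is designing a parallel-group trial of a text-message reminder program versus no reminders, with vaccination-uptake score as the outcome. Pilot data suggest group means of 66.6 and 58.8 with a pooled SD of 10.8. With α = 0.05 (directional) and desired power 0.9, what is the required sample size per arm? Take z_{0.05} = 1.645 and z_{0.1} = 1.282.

Cohen's d = |M₁ − M₂| / SD_pooled = |66.6 − 58.8| / 10.8 = 7.8 / 10.8 = 0.722.
For two independent groups with equal n: n = 2·((z_{α} + z_β) / d)².
z_{α} + z_β = 1.645 + 1.282 = 2.927.
n = 2 × (2.927 / 0.722)² = 2 × 4.054² = 2 × 16.44 = 32.9.
Round up to the next whole participant.

n = 33 per group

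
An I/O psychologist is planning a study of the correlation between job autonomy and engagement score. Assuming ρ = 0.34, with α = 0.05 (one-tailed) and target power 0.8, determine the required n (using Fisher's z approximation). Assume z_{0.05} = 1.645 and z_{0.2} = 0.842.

Fisher's z: C = ½·ln((1+r)/(1−r)) = ½·ln(2.0303) = 0.3541.
n = ((z_{α} + z_β)/C)² + 3.
(1.645 + 0.842) / 0.3541 = 2.487 / 0.3541 = 7.023.
n = 7.023² + 3 = 49.33 + 3 = 52.3.
Round up.

n = 53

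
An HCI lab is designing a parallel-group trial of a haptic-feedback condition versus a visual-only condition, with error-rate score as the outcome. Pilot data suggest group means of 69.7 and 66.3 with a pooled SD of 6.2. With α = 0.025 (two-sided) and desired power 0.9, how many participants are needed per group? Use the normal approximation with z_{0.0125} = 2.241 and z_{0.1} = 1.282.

Cohen's d = |M₁ − M₂| / SD_pooled = |69.7 − 66.3| / 6.2 = 3.4 / 6.2 = 0.548.
For two independent groups with equal n: n = 2·((z_{α/2} + z_β) / d)².
z_{α/2} + z_β = 2.241 + 1.282 = 3.523.
n = 2 × (3.523 / 0.548)² = 2 × 6.429² = 2 × 41.33 = 82.7.
Round up to the next whole participant.

n = 83 per group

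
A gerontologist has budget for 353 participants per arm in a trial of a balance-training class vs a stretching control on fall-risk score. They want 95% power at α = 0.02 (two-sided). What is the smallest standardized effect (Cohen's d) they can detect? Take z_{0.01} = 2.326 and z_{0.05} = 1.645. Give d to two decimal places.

d_min ≈ 0.30

For two independent groups of n = 353 each: d_min = (z_{α/2} + z_β)·√(2/n).
z-sum = 2.326 + 1.645 = 3.971.
d_min = 3.971 × √(2/353) = 3.971 × 0.0753 = 0.299.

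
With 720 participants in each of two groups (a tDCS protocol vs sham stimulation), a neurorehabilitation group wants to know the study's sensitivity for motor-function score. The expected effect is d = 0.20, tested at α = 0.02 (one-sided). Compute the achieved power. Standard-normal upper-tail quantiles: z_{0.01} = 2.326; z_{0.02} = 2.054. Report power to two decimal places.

For two equal groups, power = Φ(d·√(n/2) − z_{α}).
d·√(n/2) = 0.20 × √(720/2) = 0.20 × 18.974 = 3.795.
z_β = 3.795 − 2.054 = 1.741.
Power = Φ(1.741) = 0.959.

power ≈ 0.96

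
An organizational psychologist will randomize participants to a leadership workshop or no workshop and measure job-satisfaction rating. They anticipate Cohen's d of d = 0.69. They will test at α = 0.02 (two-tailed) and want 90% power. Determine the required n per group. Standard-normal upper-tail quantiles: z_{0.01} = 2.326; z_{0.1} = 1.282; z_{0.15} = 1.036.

For two independent groups with equal n: n = 2·((z_{α/2} + z_β) / d)².
z_{α/2} + z_β = 2.326 + 1.282 = 3.608.
n = 2 × (3.608 / 0.69)² = 2 × 5.229² = 2 × 27.34 = 54.7.
Round up to the next whole participant.

n = 55 per group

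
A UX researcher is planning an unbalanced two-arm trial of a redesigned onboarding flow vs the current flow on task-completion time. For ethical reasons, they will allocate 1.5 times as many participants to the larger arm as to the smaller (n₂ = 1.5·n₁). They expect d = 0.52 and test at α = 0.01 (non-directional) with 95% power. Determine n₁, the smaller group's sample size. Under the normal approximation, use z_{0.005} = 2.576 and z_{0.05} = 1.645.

n₁ = 110

With allocation ratio k = n₂/n₁ = 1.5, Var(x̄₁−x̄₂) = σ²(1/n₁ + 1/(k·n₁)) = σ²·(k+1)/(k·n₁).
So n₁ = (1 + 1/k)·((z_{α/2} + z_β)/d)² = 1.667 × (4.221/0.52)².
n₁ = 1.667 × 65.89 = 109.8.
Round up: n₁ = 110, giving n₂ = 1.5 × 110 = 165.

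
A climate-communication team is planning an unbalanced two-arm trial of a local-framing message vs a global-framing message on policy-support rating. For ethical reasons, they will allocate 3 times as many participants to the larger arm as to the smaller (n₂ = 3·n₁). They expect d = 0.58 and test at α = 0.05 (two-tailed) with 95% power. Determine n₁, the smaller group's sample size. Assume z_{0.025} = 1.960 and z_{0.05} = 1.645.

n₁ = 52

With allocation ratio k = n₂/n₁ = 3, Var(x̄₁−x̄₂) = σ²(1/n₁ + 1/(k·n₁)) = σ²·(k+1)/(k·n₁).
So n₁ = (1 + 1/k)·((z_{α/2} + z_β)/d)² = 1.333 × (3.605/0.58)².
n₁ = 1.333 × 38.63 = 51.5.
Round up: n₁ = 52, giving n₂ = 3 × 52 = 156.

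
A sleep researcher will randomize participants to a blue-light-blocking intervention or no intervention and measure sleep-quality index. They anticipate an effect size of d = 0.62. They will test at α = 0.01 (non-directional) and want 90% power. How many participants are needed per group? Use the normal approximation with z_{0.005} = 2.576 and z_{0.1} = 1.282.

n = 78 per group

For two independent groups with equal n: n = 2·((z_{α/2} + z_β) / d)².
z_{α/2} + z_β = 2.576 + 1.282 = 3.858.
n = 2 × (3.858 / 0.62)² = 2 × 6.223² = 2 × 38.72 = 77.4.
Round up to the next whole participant.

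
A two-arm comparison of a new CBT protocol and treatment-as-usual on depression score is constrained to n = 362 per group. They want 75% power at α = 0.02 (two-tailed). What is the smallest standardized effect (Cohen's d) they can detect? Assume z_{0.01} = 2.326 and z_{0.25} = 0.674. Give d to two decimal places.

For two independent groups of n = 362 each: d_min = (z_{α/2} + z_β)·√(2/n).
z-sum = 2.326 + 0.674 = 3.000.
d_min = 3.000 × √(2/362) = 3.000 × 0.0743 = 0.223.

d_min ≈ 0.22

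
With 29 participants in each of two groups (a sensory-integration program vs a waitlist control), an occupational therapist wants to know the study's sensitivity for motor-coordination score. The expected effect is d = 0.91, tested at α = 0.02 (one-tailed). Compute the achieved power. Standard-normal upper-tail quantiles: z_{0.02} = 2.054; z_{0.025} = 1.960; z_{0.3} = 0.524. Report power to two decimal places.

power ≈ 0.92

For two equal groups, power = Φ(d·√(n/2) − z_{α}).
d·√(n/2) = 0.91 × √(29/2) = 0.91 × 3.808 = 3.465.
z_β = 3.465 − 2.054 = 1.411.
Power = Φ(1.411) = 0.921.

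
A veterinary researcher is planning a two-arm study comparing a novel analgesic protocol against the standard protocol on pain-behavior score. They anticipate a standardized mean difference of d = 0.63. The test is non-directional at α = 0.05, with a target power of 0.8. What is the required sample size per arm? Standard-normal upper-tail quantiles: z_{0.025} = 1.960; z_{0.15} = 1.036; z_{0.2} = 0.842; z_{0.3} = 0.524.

n = 40 per group

For two independent groups with equal n: n = 2·((z_{α/2} + z_β) / d)².
z_{α/2} + z_β = 1.960 + 0.842 = 2.802.
n = 2 × (2.802 / 0.63)² = 2 × 4.448² = 2 × 19.78 = 39.6.
Round up to the next whole participant.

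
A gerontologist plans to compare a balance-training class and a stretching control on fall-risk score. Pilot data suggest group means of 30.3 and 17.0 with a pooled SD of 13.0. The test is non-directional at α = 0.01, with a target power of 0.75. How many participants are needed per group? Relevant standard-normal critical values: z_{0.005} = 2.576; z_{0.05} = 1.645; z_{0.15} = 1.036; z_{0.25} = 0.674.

Cohen's d = |M₁ − M₂| / SD_pooled = |30.3 − 17.0| / 13.0 = 13.3 / 13.0 = 1.023.
For two independent groups with equal n: n = 2·((z_{α/2} + z_β) / d)².
z_{α/2} + z_β = 2.576 + 0.674 = 3.250.
n = 2 × (3.250 / 1.023)² = 2 × 3.177² = 2 × 10.09 = 20.2.
Round up to the next whole participant.

n = 21 per group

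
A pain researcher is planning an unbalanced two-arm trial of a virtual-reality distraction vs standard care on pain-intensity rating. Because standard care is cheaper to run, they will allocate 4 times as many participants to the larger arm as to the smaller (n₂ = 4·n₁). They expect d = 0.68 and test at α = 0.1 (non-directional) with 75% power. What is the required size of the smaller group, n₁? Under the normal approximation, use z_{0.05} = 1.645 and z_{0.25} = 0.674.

With allocation ratio k = n₂/n₁ = 4, Var(x̄₁−x̄₂) = σ²(1/n₁ + 1/(k·n₁)) = σ²·(k+1)/(k·n₁).
So n₁ = (1 + 1/k)·((z_{α/2} + z_β)/d)² = 1.250 × (2.319/0.68)².
n₁ = 1.250 × 11.63 = 14.5.
Round up: n₁ = 15, giving n₂ = 4 × 15 = 60.

n₁ = 15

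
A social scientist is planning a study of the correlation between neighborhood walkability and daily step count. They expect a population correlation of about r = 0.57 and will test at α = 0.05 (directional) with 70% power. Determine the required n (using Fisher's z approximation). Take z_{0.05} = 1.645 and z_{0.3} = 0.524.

Fisher's z: C = ½·ln((1+r)/(1−r)) = ½·ln(3.6512) = 0.6475.
n = ((z_{α} + z_β)/C)² + 3.
(1.645 + 0.524) / 0.6475 = 2.169 / 0.6475 = 3.350.
n = 3.350² + 3 = 11.22 + 3 = 14.2.
Round up.

n = 15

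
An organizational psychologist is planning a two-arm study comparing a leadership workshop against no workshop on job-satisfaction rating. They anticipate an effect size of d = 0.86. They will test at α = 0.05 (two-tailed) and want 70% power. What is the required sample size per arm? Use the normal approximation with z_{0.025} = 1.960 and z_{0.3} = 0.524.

For two independent groups with equal n: n = 2·((z_{α/2} + z_β) / d)².
z_{α/2} + z_β = 1.960 + 0.524 = 2.484.
n = 2 × (2.484 / 0.86)² = 2 × 2.888² = 2 × 8.34 = 16.7.
Round up to the next whole participant.

n = 17 per group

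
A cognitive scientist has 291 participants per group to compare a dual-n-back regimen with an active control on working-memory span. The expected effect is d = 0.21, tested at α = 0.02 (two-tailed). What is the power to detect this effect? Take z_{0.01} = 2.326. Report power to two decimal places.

For two equal groups, power = Φ(d·√(n/2) − z_{α/2}).
d·√(n/2) = 0.21 × √(291/2) = 0.21 × 12.062 = 2.533.
z_β = 2.533 − 2.326 = 0.207.
Power = Φ(0.207) = 0.582.

power ≈ 0.58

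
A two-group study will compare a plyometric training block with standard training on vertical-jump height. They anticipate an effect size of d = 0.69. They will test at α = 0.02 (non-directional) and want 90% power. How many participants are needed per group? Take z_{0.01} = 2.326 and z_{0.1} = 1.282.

n = 55 per group

For two independent groups with equal n: n = 2·((z_{α/2} + z_β) / d)².
z_{α/2} + z_β = 2.326 + 1.282 = 3.608.
n = 2 × (3.608 / 0.69)² = 2 × 5.229² = 2 × 27.34 = 54.7.
Round up to the next whole participant.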